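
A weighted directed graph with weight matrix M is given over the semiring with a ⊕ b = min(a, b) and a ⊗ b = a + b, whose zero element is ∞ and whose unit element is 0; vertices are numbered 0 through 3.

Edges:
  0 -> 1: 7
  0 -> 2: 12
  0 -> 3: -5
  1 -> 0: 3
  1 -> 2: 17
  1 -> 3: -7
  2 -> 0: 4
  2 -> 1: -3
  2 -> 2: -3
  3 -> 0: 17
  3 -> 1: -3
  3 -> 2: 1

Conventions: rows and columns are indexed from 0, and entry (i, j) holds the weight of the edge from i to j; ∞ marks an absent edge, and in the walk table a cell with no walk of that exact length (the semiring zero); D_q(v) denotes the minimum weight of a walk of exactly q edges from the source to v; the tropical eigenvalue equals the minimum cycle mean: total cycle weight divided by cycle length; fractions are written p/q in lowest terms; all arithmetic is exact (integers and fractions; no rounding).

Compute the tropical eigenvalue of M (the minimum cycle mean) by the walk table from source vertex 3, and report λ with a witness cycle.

q=0: [∞, ∞, ∞, 0]
q=1: [17, -3, 1, ∞]
q=2: [0, -2, -2, -10]
q=3: [1, -13, -9, -9]
q=4: [-10, -12, -12, -20]
Optimal cycle mean attained by: cycle 1->3->1, total (-7) + (-3), length 2.
Answer: λ = -5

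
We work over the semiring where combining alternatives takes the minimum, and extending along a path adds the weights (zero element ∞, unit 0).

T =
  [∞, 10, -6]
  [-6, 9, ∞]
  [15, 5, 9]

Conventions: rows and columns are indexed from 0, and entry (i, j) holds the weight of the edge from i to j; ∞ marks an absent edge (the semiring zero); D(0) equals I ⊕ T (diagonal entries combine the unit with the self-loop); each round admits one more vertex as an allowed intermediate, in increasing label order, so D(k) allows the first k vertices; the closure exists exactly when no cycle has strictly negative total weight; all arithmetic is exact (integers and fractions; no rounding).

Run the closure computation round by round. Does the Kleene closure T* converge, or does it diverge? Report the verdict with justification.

D(0):
  [0, 10, -6]
  [-6, 0, ∞]
  [15, 5, 0]
D(1):
  [0, 10, -6]
  [-6, 0, -12]
  [15, 5, 0]
Detection: at round 2, diagonal entry (2, 2) turns strictly negative.
Key observation: the cycle 2->1->0->2 has total weight 5 + (-6) + (-6), which is strictly negative.
Answer: DIVERGES — negative cycle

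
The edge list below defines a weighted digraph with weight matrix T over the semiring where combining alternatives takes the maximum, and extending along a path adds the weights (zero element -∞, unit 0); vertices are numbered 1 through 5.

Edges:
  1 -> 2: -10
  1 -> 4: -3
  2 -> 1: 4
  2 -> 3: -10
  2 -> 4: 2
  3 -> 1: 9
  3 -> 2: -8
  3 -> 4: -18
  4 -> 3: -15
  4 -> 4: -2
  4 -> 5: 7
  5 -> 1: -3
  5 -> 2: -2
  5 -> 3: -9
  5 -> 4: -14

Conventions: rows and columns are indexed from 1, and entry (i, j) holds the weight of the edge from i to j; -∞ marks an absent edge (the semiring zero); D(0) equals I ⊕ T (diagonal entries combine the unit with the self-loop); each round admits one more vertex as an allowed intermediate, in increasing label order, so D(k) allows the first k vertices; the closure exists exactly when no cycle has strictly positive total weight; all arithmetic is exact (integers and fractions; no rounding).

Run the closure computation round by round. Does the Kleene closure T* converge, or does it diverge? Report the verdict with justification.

D(0):
  [0, -10, -∞, -3, -∞]
  [4, 0, -10, 2, -∞]
  [9, -8, 0, -18, -∞]
  [-∞, -∞, -15, 0, 7]
  [-3, -2, -9, -14, 0]
D(1):
  [0, -10, -∞, -3, -∞]
  [4, 0, -10, 2, -∞]
  [9, -1, 0, 6, -∞]
  [-∞, -∞, -15, 0, 7]
  [-3, -2, -9, -6, 0]
D(2):
  [0, -10, -20, -3, -∞]
  [4, 0, -10, 2, -∞]
  [9, -1, 0, 6, -∞]
  [-∞, -∞, -15, 0, 7]
  [2, -2, -9, 0, 0]
D(3):
  [0, -10, -20, -3, -∞]
  [4, 0, -10, 2, -∞]
  [9, -1, 0, 6, -∞]
  [-6, -16, -15, 0, 7]
  [2, -2, -9, 0, 0]
Detection: at round 4, diagonal entry (5, 5) turns strictly positive.
Key observation: the cycle 5->1->4->5 has total weight (-3) + (-3) + 7, which is strictly positive.
Answer: DIVERGES — positive cycle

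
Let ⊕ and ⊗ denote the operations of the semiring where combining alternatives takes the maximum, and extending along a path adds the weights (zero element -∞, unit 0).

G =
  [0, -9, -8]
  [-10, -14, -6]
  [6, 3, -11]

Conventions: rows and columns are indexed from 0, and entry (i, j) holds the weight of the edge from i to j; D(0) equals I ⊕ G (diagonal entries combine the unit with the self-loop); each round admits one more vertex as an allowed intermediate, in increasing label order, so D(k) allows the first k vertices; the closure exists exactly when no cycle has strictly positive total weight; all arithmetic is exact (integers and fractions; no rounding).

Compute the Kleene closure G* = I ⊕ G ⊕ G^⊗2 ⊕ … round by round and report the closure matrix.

D(0):
  [0, -9, -8]
  [-10, 0, -6]
  [6, 3, 0]
D(1):
  [0, -9, -8]
  [-10, 0, -6]
  [6, 3, 0]
D(2):
  [0, -9, -8]
  [-10, 0, -6]
  [6, 3, 0]
D(3):
  [0, -5, -8]
  [0, 0, -6]
  [6, 3, 0]
Answer: G* = [[0, -5, -8], [0, 0, -6], [6, 3, 0]]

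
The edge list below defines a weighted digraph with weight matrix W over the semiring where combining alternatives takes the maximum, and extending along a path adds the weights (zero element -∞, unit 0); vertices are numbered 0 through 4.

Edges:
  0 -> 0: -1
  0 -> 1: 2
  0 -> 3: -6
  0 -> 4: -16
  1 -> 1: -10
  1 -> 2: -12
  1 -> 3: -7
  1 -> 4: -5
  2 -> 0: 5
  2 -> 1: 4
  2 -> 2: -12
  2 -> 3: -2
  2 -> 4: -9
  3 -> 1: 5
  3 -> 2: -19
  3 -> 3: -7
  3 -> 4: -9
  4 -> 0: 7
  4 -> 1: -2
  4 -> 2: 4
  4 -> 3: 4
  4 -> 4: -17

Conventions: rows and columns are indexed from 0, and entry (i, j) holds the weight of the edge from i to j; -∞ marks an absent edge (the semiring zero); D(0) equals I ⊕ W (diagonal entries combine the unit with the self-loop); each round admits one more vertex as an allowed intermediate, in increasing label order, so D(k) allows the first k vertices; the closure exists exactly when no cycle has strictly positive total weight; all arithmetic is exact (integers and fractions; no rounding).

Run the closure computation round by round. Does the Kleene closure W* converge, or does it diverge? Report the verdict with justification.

D(0):
  [0, 2, -∞, -6, -16]
  [-∞, 0, -12, -7, -5]
  [5, 4, 0, -2, -9]
  [-∞, 5, -19, 0, -9]
  [7, -2, 4, 4, 0]
D(1):
  [0, 2, -∞, -6, -16]
  [-∞, 0, -12, -7, -5]
  [5, 7, 0, -1, -9]
  [-∞, 5, -19, 0, -9]
  [7, 9, 4, 4, 0]
Detection: at round 2, diagonal entry (4, 4) turns strictly positive.
Key observation: the cycle 4->0->1->4 has total weight 7 + 2 + (-5), which is strictly positive.
Answer: DIVERGES — positive cycle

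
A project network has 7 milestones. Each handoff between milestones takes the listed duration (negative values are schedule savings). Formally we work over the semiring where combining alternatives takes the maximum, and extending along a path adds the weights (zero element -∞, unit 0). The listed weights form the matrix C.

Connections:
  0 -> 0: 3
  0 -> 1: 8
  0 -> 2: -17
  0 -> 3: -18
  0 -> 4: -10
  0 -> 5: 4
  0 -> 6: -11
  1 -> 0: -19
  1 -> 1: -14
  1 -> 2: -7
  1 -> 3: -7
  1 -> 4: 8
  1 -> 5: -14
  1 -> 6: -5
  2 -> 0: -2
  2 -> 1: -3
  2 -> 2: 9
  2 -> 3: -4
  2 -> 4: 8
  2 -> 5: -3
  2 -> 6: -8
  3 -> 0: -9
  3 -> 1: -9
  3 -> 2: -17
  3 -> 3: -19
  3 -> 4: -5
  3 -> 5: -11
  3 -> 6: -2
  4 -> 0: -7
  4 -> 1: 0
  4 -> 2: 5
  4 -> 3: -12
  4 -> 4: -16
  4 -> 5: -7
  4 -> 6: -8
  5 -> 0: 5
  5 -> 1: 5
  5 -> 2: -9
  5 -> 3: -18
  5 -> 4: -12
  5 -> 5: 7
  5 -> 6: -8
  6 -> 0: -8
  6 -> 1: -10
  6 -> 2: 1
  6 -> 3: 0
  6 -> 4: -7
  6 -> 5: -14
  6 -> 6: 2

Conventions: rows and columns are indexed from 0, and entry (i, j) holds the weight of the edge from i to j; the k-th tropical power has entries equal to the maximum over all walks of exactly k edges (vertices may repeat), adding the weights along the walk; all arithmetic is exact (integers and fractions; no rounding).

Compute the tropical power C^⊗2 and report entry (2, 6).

C^⊗2:
  [9, 11, 1, 1, 16, 11, 3]
  [1, 8, 13, -4, 1, 1, 0]
  [7, 8, 18, 5, 17, 6, 1]
  [-6, -1, 0, -2, -1, -4, 0]
  [3, 2, 14, 1, 13, 2, -3]
  [12, 13, 0, -2, 13, 14, 0]
  [-1, 0, 10, 2, 9, -2, 4]
Key observation: the optimum is the walk 2->2->6, with weight 9 + (-8) = 1.
Optimal value attained by: walk 2->2->6.
Answer: (C^⊗2)[2][6] = 1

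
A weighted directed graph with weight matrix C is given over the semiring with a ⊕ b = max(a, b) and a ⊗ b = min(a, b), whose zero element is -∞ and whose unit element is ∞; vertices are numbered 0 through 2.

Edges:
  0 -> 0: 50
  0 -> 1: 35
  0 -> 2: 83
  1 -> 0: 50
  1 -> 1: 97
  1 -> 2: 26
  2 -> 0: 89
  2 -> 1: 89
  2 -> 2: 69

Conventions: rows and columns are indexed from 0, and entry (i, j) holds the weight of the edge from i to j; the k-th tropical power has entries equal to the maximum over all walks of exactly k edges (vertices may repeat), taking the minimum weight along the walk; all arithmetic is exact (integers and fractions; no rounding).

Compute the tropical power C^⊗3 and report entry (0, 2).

C^⊗2:
  [83, 83, 69]
  [50, 97, 50]
  [69, 89, 83]
C^⊗3:
  [69, 83, 83]
  [50, 97, 50]
  [83, 89, 69]
Key observation: the optimum is the walk 0->2->0->2, with weight 83 min 89 min 83 = 83.
Optimal value attained by: walk 0->2->0->2.
Answer: (C^⊗3)[0][2] = 83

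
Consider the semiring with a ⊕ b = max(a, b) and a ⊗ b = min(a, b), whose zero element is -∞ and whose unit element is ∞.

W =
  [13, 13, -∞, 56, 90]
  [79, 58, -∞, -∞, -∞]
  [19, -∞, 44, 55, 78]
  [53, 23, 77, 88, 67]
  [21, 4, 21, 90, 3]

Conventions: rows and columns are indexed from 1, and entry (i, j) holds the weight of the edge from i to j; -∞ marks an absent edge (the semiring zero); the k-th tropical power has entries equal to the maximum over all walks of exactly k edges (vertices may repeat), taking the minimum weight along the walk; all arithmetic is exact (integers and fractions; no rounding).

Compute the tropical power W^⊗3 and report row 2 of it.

W^⊗2:
  [53, 23, 56, 90, 56]
  [58, 58, -∞, 56, 79]
  [53, 23, 55, 78, 55]
  [53, 23, 77, 88, 77]
  [53, 23, 77, 88, 67]
W^⊗3:
  [53, 23, 77, 88, 67]
  [58, 58, 56, 79, 58]
  [53, 23, 77, 78, 67]
  [53, 23, 77, 88, 77]
  [53, 23, 77, 88, 77]
Answer: row 2 of W^⊗3 = [58, 58, 56, 79, 58]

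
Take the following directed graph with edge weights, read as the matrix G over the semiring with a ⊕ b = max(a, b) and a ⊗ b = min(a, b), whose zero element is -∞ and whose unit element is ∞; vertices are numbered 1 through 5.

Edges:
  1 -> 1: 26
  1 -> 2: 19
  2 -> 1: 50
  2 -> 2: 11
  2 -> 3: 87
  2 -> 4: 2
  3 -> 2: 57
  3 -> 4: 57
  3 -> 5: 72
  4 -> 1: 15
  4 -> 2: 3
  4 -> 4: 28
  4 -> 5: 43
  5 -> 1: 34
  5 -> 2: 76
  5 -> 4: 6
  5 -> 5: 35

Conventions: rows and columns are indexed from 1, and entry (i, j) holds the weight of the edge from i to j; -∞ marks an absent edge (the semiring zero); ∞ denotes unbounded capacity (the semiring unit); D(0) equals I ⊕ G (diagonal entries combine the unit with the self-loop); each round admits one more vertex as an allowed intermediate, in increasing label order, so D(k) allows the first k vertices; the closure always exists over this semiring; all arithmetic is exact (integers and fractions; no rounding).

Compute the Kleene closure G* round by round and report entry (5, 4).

D(0):
  [∞, 19, -∞, -∞, -∞]
  [50, ∞, 87, 2, -∞]
  [-∞, 57, ∞, 57, 72]
  [15, 3, -∞, ∞, 43]
  [34, 76, -∞, 6, ∞]
D(1):
  [∞, 19, -∞, -∞, -∞]
  [50, ∞, 87, 2, -∞]
  [-∞, 57, ∞, 57, 72]
  [15, 15, -∞, ∞, 43]
  [34, 76, -∞, 6, ∞]
D(2):
  [∞, 19, 19, 2, -∞]
  [50, ∞, 87, 2, -∞]
  [50, 57, ∞, 57, 72]
  [15, 15, 15, ∞, 43]
  [50, 76, 76, 6, ∞]
D(3):
  [∞, 19, 19, 19, 19]
  [50, ∞, 87, 57, 72]
  [50, 57, ∞, 57, 72]
  [15, 15, 15, ∞, 43]
  [50, 76, 76, 57, ∞]
D(4):
  [∞, 19, 19, 19, 19]
  [50, ∞, 87, 57, 72]
  [50, 57, ∞, 57, 72]
  [15, 15, 15, ∞, 43]
  [50, 76, 76, 57, ∞]
D(5):
  [∞, 19, 19, 19, 19]
  [50, ∞, 87, 57, 72]
  [50, 72, ∞, 57, 72]
  [43, 43, 43, ∞, 43]
  [50, 76, 76, 57, ∞]
Answer: G*[5][4] = 57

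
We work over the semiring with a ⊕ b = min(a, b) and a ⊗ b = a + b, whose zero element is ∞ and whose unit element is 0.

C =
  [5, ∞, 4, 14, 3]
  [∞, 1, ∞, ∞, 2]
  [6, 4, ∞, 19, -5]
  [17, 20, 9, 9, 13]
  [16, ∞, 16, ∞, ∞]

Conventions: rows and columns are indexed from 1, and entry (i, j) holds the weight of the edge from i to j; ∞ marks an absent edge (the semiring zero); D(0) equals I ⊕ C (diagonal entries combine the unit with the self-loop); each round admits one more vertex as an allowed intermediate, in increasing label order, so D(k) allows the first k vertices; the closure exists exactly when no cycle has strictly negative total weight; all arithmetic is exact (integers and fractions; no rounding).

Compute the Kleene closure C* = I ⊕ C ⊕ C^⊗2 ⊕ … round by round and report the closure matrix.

D(0):
  [0, ∞, 4, 14, 3]
  [∞, 0, ∞, ∞, 2]
  [6, 4, 0, 19, -5]
  [17, 20, 9, 0, 13]
  [16, ∞, 16, ∞, 0]
D(1):
  [0, ∞, 4, 14, 3]
  [∞, 0, ∞, ∞, 2]
  [6, 4, 0, 19, -5]
  [17, 20, 9, 0, 13]
  [16, ∞, 16, 30, 0]
D(2):
  [0, ∞, 4, 14, 3]
  [∞, 0, ∞, ∞, 2]
  [6, 4, 0, 19, -5]
  [17, 20, 9, 0, 13]
  [16, ∞, 16, 30, 0]
D(3):
  [0, 8, 4, 14, -1]
  [∞, 0, ∞, ∞, 2]
  [6, 4, 0, 19, -5]
  [15, 13, 9, 0, 4]
  [16, 20, 16, 30, 0]
D(4):
  [0, 8, 4, 14, -1]
  [∞, 0, ∞, ∞, 2]
  [6, 4, 0, 19, -5]
  [15, 13, 9, 0, 4]
  [16, 20, 16, 30, 0]
D(5):
  [0, 8, 4, 14, -1]
  [18, 0, 18, 32, 2]
  [6, 4, 0, 19, -5]
  [15, 13, 9, 0, 4]
  [16, 20, 16, 30, 0]
Answer: C* = [[0, 8, 4, 14, -1], [18, 0, 18, 32, 2], [6, 4, 0, 19, -5], [15, 13, 9, 0, 4], [16, 20, 16, 30, 0]]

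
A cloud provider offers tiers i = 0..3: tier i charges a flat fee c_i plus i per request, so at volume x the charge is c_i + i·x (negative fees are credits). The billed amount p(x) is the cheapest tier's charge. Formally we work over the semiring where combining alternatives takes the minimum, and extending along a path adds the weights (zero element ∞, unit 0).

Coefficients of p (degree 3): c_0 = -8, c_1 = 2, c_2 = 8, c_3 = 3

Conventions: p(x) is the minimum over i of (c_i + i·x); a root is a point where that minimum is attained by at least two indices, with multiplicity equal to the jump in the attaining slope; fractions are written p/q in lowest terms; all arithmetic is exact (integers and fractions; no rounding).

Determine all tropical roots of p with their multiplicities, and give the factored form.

hull edge (i=0, c=-8) to (i=3, c=3): slope 11/3, span 3
Factored form: p(x) = 3 ⊗ (x ⊕ (-11/3)) ⊗ (x ⊕ (-11/3)) ⊗ (x ⊕ (-11/3))
Answer: roots = -11/3 (mult 3)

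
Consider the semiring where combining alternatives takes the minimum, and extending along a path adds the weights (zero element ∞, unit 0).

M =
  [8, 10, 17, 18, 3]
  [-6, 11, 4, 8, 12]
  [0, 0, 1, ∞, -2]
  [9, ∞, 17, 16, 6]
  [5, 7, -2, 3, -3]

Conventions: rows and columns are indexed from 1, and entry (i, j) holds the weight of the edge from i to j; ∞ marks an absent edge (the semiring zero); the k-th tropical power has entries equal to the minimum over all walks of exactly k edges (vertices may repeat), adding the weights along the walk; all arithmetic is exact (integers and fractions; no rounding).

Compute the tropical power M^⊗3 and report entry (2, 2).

M^⊗2:
  [4, 10, 1, 6, 0]
  [2, 4, 5, 12, -3]
  [-6, 1, -4, 1, -5]
  [11, 13, 4, 9, 3]
  [-2, -2, -5, 0, -6]
M^⊗3:
  [1, 1, -2, 3, -3]
  [-2, 4, -5, 0, -6]
  [-5, -4, -7, -2, -8]
  [4, 4, 1, 6, 0]
  [-8, -5, -8, -3, -9]
Key observation: the optimum is the walk 2->1->5->2, with weight (-6) + 3 + 7 = 4.
Optimal value attained by: walk 2->1->5->2.
Answer: (M^⊗3)[2][2] = 4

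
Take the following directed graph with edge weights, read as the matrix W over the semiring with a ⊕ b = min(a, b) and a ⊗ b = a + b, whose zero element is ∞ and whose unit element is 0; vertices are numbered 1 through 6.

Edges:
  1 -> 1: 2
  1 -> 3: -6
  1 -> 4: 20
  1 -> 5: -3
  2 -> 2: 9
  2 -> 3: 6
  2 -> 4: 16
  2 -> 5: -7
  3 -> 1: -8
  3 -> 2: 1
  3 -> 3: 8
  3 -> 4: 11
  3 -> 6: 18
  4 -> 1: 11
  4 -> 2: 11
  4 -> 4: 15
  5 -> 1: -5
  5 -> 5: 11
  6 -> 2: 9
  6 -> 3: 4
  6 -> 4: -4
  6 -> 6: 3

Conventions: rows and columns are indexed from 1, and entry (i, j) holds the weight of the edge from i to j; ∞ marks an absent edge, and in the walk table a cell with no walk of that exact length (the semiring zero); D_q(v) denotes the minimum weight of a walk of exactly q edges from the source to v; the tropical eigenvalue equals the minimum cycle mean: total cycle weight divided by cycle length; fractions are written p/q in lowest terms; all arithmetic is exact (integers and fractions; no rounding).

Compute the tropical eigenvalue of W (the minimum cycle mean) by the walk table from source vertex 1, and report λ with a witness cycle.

q=0: [0, ∞, ∞, ∞, ∞, ∞]
q=1: [2, ∞, -6, 20, -3, ∞]
q=2: [-14, -5, -4, 5, -1, 12]
q=3: [-12, -3, -20, 6, -17, 14]
q=4: [-28, -19, -18, -9, -15, -2]
q=5: [-26, -17, -34, -8, -31, 0]
q=6: [-42, -33, -32, -23, -29, -16]
Optimal cycle mean attained by: cycle 1->3->1, total (-6) + (-8), length 2.
Answer: λ = -7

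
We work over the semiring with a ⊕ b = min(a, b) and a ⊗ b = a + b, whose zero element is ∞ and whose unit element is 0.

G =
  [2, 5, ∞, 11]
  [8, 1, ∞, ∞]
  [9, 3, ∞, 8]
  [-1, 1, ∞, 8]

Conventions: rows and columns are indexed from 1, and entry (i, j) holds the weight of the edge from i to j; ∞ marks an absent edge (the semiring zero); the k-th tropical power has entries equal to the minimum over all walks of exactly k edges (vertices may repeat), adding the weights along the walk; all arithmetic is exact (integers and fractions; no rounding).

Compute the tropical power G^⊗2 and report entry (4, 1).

G^⊗2:
  [4, 6, ∞, 13]
  [9, 2, ∞, 19]
  [7, 4, ∞, 16]
  [1, 2, ∞, 10]
Key observation: the optimum is the walk 4->1->1, with weight (-1) + 2 = 1.
Optimal value attained by: walk 4->1->1.
Answer: (G^⊗2)[4][1] = 1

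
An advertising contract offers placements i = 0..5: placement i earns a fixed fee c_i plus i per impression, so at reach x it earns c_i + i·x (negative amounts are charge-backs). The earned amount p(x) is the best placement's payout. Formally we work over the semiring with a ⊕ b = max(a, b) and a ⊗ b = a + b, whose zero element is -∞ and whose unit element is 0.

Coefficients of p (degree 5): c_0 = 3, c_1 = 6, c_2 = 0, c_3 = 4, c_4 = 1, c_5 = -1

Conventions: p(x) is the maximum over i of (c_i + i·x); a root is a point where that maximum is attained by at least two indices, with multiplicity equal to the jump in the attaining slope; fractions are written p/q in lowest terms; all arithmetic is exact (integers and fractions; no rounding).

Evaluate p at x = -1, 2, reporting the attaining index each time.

p(-1) = max(3+0·(-1)=3, 6+1·(-1)=5, 0+2·(-1)=-2, 4+3·(-1)=1, 1+4·(-1)=-3, -1+5·(-1)=-6) = 5 (attained by i=1)
p(2) = max(3+0·2=3, 6+1·2=8, 0+2·2=4, 4+3·2=10, 1+4·2=9, -1+5·2=9) = 10 (attained by i=3)
Answer: p(-1) = 5; p(2) = 10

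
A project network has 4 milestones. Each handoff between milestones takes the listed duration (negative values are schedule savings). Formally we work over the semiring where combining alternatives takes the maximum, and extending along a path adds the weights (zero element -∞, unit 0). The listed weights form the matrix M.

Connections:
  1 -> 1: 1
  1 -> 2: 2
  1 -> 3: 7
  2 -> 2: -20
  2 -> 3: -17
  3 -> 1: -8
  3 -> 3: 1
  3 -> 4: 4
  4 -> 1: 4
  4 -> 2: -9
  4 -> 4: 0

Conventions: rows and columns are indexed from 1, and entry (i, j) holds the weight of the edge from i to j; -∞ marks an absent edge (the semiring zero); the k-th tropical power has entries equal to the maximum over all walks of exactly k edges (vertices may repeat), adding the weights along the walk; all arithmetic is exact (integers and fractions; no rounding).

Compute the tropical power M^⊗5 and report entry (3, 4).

M^⊗2:
  [2, 3, 8, 11]
  [-25, -40, -16, -13]
  [8, -5, 2, 5]
  [5, 6, 11, 0]
M^⊗3:
  [15, 4, 9, 12]
  [-9, -22, -15, -12]
  [9, 10, 15, 6]
  [6, 7, 12, 15]
M^⊗4:
  [16, 17, 22, 13]
  [-8, -7, -2, -11]
  [10, 11, 16, 19]
  [19, 8, 13, 16]
M^⊗5:
  [17, 18, 23, 26]
  [-7, -6, -1, 2]
  [23, 12, 17, 20]
  [20, 21, 26, 17]
Key observation: the optimum is the walk 3->3->4->1->3->4, with weight 1 + 4 + 4 + 7 + 4 = 20.
Optimal value attained by: walk 3->3->4->1->3->4.
Answer: (M^⊗5)[3][4] = 20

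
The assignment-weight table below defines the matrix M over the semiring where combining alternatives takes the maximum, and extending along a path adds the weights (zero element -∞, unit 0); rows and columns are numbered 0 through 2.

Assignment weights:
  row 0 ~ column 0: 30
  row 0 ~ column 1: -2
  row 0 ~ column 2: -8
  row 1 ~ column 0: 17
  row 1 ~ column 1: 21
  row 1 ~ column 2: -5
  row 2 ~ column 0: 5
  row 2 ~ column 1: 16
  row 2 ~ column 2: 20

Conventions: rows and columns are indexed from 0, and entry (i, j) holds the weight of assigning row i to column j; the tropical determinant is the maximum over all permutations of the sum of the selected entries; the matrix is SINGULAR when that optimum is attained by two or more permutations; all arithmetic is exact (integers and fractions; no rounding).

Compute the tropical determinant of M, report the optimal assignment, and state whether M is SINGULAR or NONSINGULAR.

σ = (0, 1, 2): 30 + 21 + 20 = 71
σ = (0, 2, 1): 30 + (-5) + 16 = 41
σ = (1, 0, 2): (-2) + 17 + 20 = 35
σ = (1, 2, 0): (-2) + (-5) + 5 = -2
σ = (2, 0, 1): (-8) + 17 + 16 = 25
σ = (2, 1, 0): (-8) + 21 + 5 = 18
Optimal value attained by: σ = (0, 1, 2).
Answer: det⊕(M) = 71; verdict: NONSINGULAR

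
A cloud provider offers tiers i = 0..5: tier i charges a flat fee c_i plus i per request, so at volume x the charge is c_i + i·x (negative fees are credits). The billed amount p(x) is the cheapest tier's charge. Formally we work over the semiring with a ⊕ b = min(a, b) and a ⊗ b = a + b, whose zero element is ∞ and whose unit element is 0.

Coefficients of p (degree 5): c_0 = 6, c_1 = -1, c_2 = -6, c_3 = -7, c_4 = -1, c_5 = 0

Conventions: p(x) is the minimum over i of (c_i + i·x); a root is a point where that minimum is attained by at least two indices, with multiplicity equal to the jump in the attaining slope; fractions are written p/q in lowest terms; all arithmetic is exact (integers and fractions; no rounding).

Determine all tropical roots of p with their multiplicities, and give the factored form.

hull edge (i=0, c=6) to (i=1, c=-1): slope -7, span 1
hull edge (i=1, c=-1) to (i=2, c=-6): slope -5, span 1
hull edge (i=2, c=-6) to (i=3, c=-7): slope -1, span 1
hull edge (i=3, c=-7) to (i=5, c=0): slope 7/2, span 2
Factored form: p(x) = 0 ⊗ (x ⊕ (-7/2)) ⊗ (x ⊕ (-7/2)) ⊗ (x ⊕ 1) ⊗ (x ⊕ 5) ⊗ (x ⊕ 7)
Answer: roots = -7/2 (mult 2), 1 (mult 1), 5 (mult 1), 7 (mult 1)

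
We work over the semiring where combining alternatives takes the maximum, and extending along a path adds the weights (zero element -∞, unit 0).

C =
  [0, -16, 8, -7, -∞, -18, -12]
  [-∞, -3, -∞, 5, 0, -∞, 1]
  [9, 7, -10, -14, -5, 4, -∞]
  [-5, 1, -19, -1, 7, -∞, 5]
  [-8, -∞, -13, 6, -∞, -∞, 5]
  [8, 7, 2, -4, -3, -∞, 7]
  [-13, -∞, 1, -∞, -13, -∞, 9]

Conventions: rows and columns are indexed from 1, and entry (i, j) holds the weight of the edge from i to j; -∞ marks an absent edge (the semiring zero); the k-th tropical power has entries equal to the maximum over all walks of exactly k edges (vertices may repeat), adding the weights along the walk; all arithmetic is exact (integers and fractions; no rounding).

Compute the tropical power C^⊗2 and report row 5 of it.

C^⊗2:
  [17, 15, 8, -6, 3, 12, -2]
  [0, 6, 2, 6, 12, -∞, 10]
  [12, 11, 17, 12, 7, -6, 11]
  [-1, 0, 6, 13, 6, -15, 14]
  [1, 7, 6, 5, 13, -9, 14]
  [11, 9, 16, 12, 7, 6, 16]
  [10, 8, 10, -7, -4, 5, 18]
Answer: row 5 of C^⊗2 = [1, 7, 6, 5, 13, -9, 14]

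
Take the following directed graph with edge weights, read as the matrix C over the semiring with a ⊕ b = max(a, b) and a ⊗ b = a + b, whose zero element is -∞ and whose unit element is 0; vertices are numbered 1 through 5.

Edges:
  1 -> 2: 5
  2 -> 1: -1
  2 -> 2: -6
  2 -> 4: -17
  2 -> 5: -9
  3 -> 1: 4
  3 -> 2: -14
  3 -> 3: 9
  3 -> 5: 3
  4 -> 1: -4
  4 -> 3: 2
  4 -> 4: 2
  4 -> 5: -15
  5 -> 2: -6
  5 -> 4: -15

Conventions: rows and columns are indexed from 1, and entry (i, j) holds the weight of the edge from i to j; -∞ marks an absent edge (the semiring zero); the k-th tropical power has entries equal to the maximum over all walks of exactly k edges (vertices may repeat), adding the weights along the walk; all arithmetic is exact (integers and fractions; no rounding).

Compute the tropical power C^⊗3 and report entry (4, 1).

C^⊗2:
  [4, -1, -∞, -12, -4]
  [-7, 4, -15, -15, -15]
  [13, 9, 18, -12, 12]
  [6, 1, 11, 4, 5]
  [-7, -12, -13, -13, -15]
C^⊗3:
  [-2, 9, -10, -10, -10]
  [3, -2, -6, -13, -5]
  [22, 18, 27, -3, 21]
  [15, 11, 20, 6, 14]
  [-9, -2, -4, -11, -10]
Key observation: the optimum is the walk 4->3->3->1, with weight 2 + 9 + 4 = 15.
Optimal value attained by: walk 4->3->3->1.
Answer: (C^⊗3)[4][1] = 15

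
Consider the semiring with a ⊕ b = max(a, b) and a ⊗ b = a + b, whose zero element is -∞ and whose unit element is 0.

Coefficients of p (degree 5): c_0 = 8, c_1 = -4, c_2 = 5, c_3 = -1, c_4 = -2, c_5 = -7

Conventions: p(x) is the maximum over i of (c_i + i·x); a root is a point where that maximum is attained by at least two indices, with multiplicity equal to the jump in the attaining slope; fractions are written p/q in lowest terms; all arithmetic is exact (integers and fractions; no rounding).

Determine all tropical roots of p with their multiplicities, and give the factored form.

hull edge (i=0, c=8) to (i=2, c=5): slope -3/2, span 2
hull edge (i=2, c=5) to (i=4, c=-2): slope -7/2, span 2
hull edge (i=4, c=-2) to (i=5, c=-7): slope -5, span 1
Factored form: p(x) = -7 ⊗ (x ⊕ 3/2) ⊗ (x ⊕ 3/2) ⊗ (x ⊕ 7/2) ⊗ (x ⊕ 7/2) ⊗ (x ⊕ 5)
Answer: roots = 3/2 (mult 2), 7/2 (mult 2), 5 (mult 1)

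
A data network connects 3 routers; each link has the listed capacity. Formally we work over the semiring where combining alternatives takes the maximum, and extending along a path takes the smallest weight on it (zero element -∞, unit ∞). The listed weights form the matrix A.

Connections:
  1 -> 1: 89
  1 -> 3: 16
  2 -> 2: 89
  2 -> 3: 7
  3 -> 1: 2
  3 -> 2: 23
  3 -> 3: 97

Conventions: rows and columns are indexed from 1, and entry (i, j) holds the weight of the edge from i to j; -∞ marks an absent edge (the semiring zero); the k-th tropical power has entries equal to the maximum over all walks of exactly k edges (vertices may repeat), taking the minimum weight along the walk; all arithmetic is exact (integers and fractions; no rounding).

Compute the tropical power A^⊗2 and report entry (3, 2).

A^⊗2:
  [89, 16, 16]
  [2, 89, 7]
  [2, 23, 97]
Key observation: the optimum is the walk 3->2->2, with weight 23 min 89 = 23.
Optimal value attained by: walk 3->2->2.
Answer: (A^⊗2)[3][2] = 23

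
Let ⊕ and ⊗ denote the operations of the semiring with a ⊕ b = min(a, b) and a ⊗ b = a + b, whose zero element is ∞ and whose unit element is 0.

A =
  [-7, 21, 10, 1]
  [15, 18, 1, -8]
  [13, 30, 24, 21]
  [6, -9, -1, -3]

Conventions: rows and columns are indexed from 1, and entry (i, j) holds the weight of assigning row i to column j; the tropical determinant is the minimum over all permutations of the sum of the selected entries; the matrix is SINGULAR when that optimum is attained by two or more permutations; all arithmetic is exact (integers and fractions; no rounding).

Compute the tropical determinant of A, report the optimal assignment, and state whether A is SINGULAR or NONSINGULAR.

σ = (1, 2, 3, 4): (-7) + 18 + 24 + (-3) = 32
σ = (1, 2, 4, 3): (-7) + 18 + 21 + (-1) = 31
σ = (1, 3, 2, 4): (-7) + 1 + 30 + (-3) = 21
σ = (1, 3, 4, 2): (-7) + 1 + 21 + (-9) = 6
σ = (1, 4, 2, 3): (-7) + (-8) + 30 + (-1) = 14
σ = (1, 4, 3, 2): (-7) + (-8) + 24 + (-9) = 0
σ = (2, 1, 3, 4): 21 + 15 + 24 + (-3) = 57
σ = (2, 1, 4, 3): 21 + 15 + 21 + (-1) = 56
σ = (2, 3, 1, 4): 21 + 1 + 13 + (-3) = 32
σ = (2, 3, 4, 1): 21 + 1 + 21 + 6 = 49
σ = (2, 4, 1, 3): 21 + (-8) + 13 + (-1) = 25
σ = (2, 4, 3, 1): 21 + (-8) + 24 + 6 = 43
σ = (3, 1, 2, 4): 10 + 15 + 30 + (-3) = 52
σ = (3, 1, 4, 2): 10 + 15 + 21 + (-9) = 37
σ = (3, 2, 1, 4): 10 + 18 + 13 + (-3) = 38
σ = (3, 2, 4, 1): 10 + 18 + 21 + 6 = 55
σ = (3, 4, 1, 2): 10 + (-8) + 13 + (-9) = 6
σ = (3, 4, 2, 1): 10 + (-8) + 30 + 6 = 38
σ = (4, 1, 2, 3): 1 + 15 + 30 + (-1) = 45
σ = (4, 1, 3, 2): 1 + 15 + 24 + (-9) = 31
σ = (4, 2, 1, 3): 1 + 18 + 13 + (-1) = 31
σ = (4, 2, 3, 1): 1 + 18 + 24 + 6 = 49
σ = (4, 3, 1, 2): 1 + 1 + 13 + (-9) = 6
σ = (4, 3, 2, 1): 1 + 1 + 30 + 6 = 38
Optimal value attained by: σ = (1, 4, 3, 2).
Answer: det⊕(A) = 0; verdict: NONSINGULAR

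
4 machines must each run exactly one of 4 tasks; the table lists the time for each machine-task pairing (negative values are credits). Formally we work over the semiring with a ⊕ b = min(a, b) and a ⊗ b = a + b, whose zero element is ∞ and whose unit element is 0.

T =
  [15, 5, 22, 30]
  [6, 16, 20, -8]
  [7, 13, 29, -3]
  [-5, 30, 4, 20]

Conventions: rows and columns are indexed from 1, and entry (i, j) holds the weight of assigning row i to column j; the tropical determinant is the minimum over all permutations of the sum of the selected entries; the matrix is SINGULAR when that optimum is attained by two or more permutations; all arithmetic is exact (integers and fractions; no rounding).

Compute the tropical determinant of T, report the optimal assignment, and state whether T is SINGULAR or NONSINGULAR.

σ = (1, 2, 3, 4): 15 + 16 + 29 + 20 = 80
σ = (1, 2, 4, 3): 15 + 16 + (-3) + 4 = 32
σ = (1, 3, 2, 4): 15 + 20 + 13 + 20 = 68
σ = (1, 3, 4, 2): 15 + 20 + (-3) + 30 = 62
σ = (1, 4, 2, 3): 15 + (-8) + 13 + 4 = 24
σ = (1, 4, 3, 2): 15 + (-8) + 29 + 30 = 66
σ = (2, 1, 3, 4): 5 + 6 + 29 + 20 = 60
σ = (2, 1, 4, 3): 5 + 6 + (-3) + 4 = 12
σ = (2, 3, 1, 4): 5 + 20 + 7 + 20 = 52
σ = (2, 3, 4, 1): 5 + 20 + (-3) + (-5) = 17
σ = (2, 4, 1, 3): 5 + (-8) + 7 + 4 = 8
σ = (2, 4, 3, 1): 5 + (-8) + 29 + (-5) = 21
σ = (3, 1, 2, 4): 22 + 6 + 13 + 20 = 61
σ = (3, 1, 4, 2): 22 + 6 + (-3) + 30 = 55
σ = (3, 2, 1, 4): 22 + 16 + 7 + 20 = 65
σ = (3, 2, 4, 1): 22 + 16 + (-3) + (-5) = 30
σ = (3, 4, 1, 2): 22 + (-8) + 7 + 30 = 51
σ = (3, 4, 2, 1): 22 + (-8) + 13 + (-5) = 22
σ = (4, 1, 2, 3): 30 + 6 + 13 + 4 = 53
σ = (4, 1, 3, 2): 30 + 6 + 29 + 30 = 95
σ = (4, 2, 1, 3): 30 + 16 + 7 + 4 = 57
σ = (4, 2, 3, 1): 30 + 16 + 29 + (-5) = 70
σ = (4, 3, 1, 2): 30 + 20 + 7 + 30 = 87
σ = (4, 3, 2, 1): 30 + 20 + 13 + (-5) = 58
Optimal value attained by: σ = (2, 4, 1, 3).
Answer: det⊕(T) = 8; verdict: NONSINGULAR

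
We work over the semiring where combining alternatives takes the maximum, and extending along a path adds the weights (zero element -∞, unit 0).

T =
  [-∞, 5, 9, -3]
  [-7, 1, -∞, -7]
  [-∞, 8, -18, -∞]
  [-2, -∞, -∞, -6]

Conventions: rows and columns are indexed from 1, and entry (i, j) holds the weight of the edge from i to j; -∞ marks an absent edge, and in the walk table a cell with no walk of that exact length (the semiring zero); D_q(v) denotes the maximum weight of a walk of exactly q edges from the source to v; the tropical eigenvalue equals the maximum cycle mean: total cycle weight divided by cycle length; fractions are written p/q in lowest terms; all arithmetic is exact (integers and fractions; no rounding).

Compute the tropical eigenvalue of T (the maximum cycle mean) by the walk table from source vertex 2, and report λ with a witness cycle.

q=0: [-∞, 0, -∞, -∞]
q=1: [-7, 1, -∞, -7]
q=2: [-6, 2, 2, -6]
q=3: [-5, 10, 3, -5]
q=4: [3, 11, 4, 3]
Optimal cycle mean attained by: cycle 1->3->2->1, total 9 + 8 + (-7), length 3.
Answer: λ = 10/3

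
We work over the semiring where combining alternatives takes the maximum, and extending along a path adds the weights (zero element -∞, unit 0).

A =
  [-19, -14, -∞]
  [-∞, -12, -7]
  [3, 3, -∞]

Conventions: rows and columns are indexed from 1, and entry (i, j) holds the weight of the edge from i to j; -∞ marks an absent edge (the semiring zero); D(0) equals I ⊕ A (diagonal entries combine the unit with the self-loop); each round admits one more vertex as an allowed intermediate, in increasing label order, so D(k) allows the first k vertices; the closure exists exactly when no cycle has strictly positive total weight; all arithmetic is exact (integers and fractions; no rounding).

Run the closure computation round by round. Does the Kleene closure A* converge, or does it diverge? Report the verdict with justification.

D(0):
  [0, -14, -∞]
  [-∞, 0, -7]
  [3, 3, 0]
D(1):
  [0, -14, -∞]
  [-∞, 0, -7]
  [3, 3, 0]
D(2):
  [0, -14, -21]
  [-∞, 0, -7]
  [3, 3, 0]
D(3):
  [0, -14, -21]
  [-4, 0, -7]
  [3, 3, 0]
Key observation: every diagonal entry stays at the unit through all rounds, so no improving cycle exists.
Answer: CONVERGES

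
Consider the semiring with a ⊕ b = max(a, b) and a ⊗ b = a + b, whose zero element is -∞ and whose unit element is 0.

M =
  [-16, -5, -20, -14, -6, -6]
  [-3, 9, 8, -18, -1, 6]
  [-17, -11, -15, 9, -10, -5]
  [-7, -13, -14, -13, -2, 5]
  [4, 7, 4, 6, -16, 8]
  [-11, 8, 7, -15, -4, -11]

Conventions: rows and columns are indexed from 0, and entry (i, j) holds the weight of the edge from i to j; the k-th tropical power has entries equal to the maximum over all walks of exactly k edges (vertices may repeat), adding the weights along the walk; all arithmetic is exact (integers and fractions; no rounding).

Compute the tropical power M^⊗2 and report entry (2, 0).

M^⊗2:
  [-2, 4, 3, 0, -6, 2]
  [6, 18, 17, 17, 8, 15]
  [2, 3, 2, -4, 7, 14]
  [2, 13, 12, 4, 1, 6]
  [4, 16, 15, 13, 6, 13]
  [5, 17, 16, 16, 7, 14]
Key observation: the optimum is the walk 2->3->0, with weight 9 + (-7) = 2.
Optimal value attained by: walk 2->3->0.
Answer: (M^⊗2)[2][0] = 2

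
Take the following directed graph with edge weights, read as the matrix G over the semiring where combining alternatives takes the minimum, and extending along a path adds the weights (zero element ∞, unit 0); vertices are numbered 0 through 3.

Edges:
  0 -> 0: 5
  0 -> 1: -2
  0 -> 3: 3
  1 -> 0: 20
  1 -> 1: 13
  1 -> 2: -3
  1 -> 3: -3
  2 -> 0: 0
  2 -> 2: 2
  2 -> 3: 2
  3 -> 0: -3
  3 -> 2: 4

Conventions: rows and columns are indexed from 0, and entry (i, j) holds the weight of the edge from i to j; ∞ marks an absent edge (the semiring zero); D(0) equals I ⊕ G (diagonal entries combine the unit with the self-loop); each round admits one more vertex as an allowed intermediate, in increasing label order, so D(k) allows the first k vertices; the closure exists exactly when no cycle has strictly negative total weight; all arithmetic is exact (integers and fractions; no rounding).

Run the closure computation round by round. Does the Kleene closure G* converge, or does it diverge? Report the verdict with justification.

D(0):
  [0, -2, ∞, 3]
  [20, 0, -3, -3]
  [0, ∞, 0, 2]
  [-3, ∞, 4, 0]
D(1):
  [0, -2, ∞, 3]
  [20, 0, -3, -3]
  [0, -2, 0, 2]
  [-3, -5, 4, 0]
Detection: at round 2, diagonal entry (2, 2) turns strictly negative.
Key observation: the cycle 2->0->1->2 has total weight 0 + (-2) + (-3), which is strictly negative.
Answer: DIVERGES — negative cycle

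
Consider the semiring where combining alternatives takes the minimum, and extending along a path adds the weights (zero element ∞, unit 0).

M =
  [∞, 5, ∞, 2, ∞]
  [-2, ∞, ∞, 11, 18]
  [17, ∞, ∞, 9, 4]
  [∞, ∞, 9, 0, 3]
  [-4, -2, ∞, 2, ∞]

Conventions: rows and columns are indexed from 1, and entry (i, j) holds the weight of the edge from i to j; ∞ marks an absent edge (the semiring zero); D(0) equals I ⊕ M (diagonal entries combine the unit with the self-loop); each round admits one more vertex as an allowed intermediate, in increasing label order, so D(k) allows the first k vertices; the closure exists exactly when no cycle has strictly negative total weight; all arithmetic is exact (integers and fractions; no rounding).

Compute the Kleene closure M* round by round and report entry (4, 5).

D(0):
  [0, 5, ∞, 2, ∞]
  [-2, 0, ∞, 11, 18]
  [17, ∞, 0, 9, 4]
  [∞, ∞, 9, 0, 3]
  [-4, -2, ∞, 2, 0]
D(1):
  [0, 5, ∞, 2, ∞]
  [-2, 0, ∞, 0, 18]
  [17, 22, 0, 9, 4]
  [∞, ∞, 9, 0, 3]
  [-4, -2, ∞, -2, 0]
D(2):
  [0, 5, ∞, 2, 23]
  [-2, 0, ∞, 0, 18]
  [17, 22, 0, 9, 4]
  [∞, ∞, 9, 0, 3]
  [-4, -2, ∞, -2, 0]
D(3):
  [0, 5, ∞, 2, 23]
  [-2, 0, ∞, 0, 18]
  [17, 22, 0, 9, 4]
  [26, 31, 9, 0, 3]
  [-4, -2, ∞, -2, 0]
D(4):
  [0, 5, 11, 2, 5]
  [-2, 0, 9, 0, 3]
  [17, 22, 0, 9, 4]
  [26, 31, 9, 0, 3]
  [-4, -2, 7, -2, 0]
D(5):
  [0, 3, 11, 2, 5]
  [-2, 0, 9, 0, 3]
  [0, 2, 0, 2, 4]
  [-1, 1, 9, 0, 3]
  [-4, -2, 7, -2, 0]
Answer: M*[4][5] = 3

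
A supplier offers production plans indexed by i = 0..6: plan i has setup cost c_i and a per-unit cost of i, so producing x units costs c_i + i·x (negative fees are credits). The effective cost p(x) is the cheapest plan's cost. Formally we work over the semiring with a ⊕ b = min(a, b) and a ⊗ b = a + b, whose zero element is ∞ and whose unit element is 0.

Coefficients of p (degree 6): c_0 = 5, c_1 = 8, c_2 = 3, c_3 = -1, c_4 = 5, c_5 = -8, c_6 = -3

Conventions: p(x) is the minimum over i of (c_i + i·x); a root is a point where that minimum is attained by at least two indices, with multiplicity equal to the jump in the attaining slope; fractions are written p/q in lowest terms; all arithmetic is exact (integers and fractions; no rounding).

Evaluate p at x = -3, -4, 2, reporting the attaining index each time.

p(-3) = min(5+0·(-3)=5, 8+1·(-3)=5, 3+2·(-3)=-3, -1+3·(-3)=-10, 5+4·(-3)=-7, -8+5·(-3)=-23, -3+6·(-3)=-21) = -23 (attained by i=5)
p(-4) = min(5+0·(-4)=5, 8+1·(-4)=4, 3+2·(-4)=-5, -1+3·(-4)=-13, 5+4·(-4)=-11, -8+5·(-4)=-28, -3+6·(-4)=-27) = -28 (attained by i=5)
p(2) = min(5+0·2=5, 8+1·2=10, 3+2·2=7, -1+3·2=5, 5+4·2=13, -8+5·2=2, -3+6·2=9) = 2 (attained by i=5)
Answer: p(-3) = -23; p(-4) = -28; p(2) = 2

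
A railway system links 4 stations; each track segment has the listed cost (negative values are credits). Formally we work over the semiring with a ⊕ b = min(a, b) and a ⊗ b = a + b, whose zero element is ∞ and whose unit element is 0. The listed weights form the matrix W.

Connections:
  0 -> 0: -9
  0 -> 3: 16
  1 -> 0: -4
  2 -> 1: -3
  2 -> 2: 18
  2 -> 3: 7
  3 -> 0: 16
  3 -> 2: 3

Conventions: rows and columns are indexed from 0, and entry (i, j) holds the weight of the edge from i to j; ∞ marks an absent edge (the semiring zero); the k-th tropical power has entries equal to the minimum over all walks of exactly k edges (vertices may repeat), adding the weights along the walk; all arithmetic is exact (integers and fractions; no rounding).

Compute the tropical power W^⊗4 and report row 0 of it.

W^⊗2:
  [-18, ∞, 19, 7]
  [-13, ∞, ∞, 12]
  [-7, 15, 10, 25]
  [7, 0, 21, 10]
W^⊗3:
  [-27, 16, 10, -2]
  [-22, ∞, 15, 3]
  [-16, 7, 28, 9]
  [-4, 18, 13, 23]
W^⊗4:
  [-36, 7, 1, -11]
  [-31, 12, 6, -6]
  [-25, 25, 12, 0]
  [-13, 10, 26, 12]
Answer: row 0 of W^⊗4 = [-36, 7, 1, -11]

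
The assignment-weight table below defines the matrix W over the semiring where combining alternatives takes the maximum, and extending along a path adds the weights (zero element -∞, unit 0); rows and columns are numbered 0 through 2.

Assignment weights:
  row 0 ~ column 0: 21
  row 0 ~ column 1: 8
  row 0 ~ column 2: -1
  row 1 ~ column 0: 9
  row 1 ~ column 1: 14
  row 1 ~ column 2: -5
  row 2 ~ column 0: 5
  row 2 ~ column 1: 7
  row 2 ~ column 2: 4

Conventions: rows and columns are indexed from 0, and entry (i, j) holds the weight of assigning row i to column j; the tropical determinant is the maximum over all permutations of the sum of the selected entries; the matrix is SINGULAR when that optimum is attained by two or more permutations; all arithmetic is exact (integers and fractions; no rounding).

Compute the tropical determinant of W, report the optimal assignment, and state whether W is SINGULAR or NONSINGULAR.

σ = (0, 1, 2): 21 + 14 + 4 = 39
σ = (0, 2, 1): 21 + (-5) + 7 = 23
σ = (1, 0, 2): 8 + 9 + 4 = 21
σ = (1, 2, 0): 8 + (-5) + 5 = 8
σ = (2, 0, 1): (-1) + 9 + 7 = 15
σ = (2, 1, 0): (-1) + 14 + 5 = 18
Optimal value attained by: σ = (0, 1, 2).
Answer: det⊕(W) = 39; verdict: NONSINGULAR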